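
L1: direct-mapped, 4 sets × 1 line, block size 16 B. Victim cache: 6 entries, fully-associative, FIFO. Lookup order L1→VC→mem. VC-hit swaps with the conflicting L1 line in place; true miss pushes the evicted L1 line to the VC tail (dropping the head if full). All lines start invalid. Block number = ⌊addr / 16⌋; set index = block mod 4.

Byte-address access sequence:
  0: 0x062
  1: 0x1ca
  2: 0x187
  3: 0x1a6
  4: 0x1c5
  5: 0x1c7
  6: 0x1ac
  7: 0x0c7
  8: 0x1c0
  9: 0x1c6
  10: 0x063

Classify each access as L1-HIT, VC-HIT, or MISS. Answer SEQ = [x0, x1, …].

0: 0x62 (blk 6, set 2) → MISS  vc=[]
1: 0x1ca (blk 28, set 0) → MISS  vc=[]
2: 0x187 (blk 24, set 0) → MISS  vc=[28]
3: 0x1a6 (blk 26, set 2) → MISS  vc=[28, 6]
4: 0x1c5 (blk 28, set 0) → VC-HIT  vc=[24, 6]
5: 0x1c7 (blk 28, set 0) → L1-HIT  vc=[24, 6]
6: 0x1ac (blk 26, set 2) → L1-HIT  vc=[24, 6]
7: 0xc7 (blk 12, set 0) → MISS  vc=[24, 6, 28]
8: 0x1c0 (blk 28, set 0) → VC-HIT  vc=[24, 6, 12]
9: 0x1c6 (blk 28, set 0) → L1-HIT  vc=[24, 6, 12]
10: 0x63 (blk 6, set 2) → VC-HIT  vc=[24, 26, 12]

SEQ = [MISS, MISS, MISS, MISS, VC-HIT, L1-HIT, L1-HIT, MISS, VC-HIT, L1-HIT, VC-HIT]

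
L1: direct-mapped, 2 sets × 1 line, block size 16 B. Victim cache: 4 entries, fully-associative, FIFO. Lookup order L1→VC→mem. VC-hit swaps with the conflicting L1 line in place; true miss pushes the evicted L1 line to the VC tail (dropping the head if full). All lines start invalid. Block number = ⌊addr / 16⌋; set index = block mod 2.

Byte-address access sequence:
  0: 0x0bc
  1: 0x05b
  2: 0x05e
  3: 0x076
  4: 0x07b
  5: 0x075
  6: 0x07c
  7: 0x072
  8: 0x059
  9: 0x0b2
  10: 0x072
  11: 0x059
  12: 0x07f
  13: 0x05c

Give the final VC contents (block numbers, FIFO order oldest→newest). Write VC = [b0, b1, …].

VC = [7, 11]

  [0] addr=0xbc blk=11 s=1: MISS | VC []
  [1] addr=0x5b blk=5 s=1: MISS | VC [11]
  [2] addr=0x5e blk=5 s=1: L1-HIT | VC [11]
  [3] addr=0x76 blk=7 s=1: MISS | VC [11, 5]
  [4] addr=0x7b blk=7 s=1: L1-HIT | VC [11, 5]
  [5] addr=0x75 blk=7 s=1: L1-HIT | VC [11, 5]
  [6] addr=0x7c blk=7 s=1: L1-HIT | VC [11, 5]
  [7] addr=0x72 blk=7 s=1: L1-HIT | VC [11, 5]
  [8] addr=0x59 blk=5 s=1: VC-HIT | VC [11, 7]
  [9] addr=0xb2 blk=11 s=1: VC-HIT | VC [5, 7]
  [10] addr=0x72 blk=7 s=1: VC-HIT | VC [5, 11]
  [11] addr=0x59 blk=5 s=1: VC-HIT | VC [7, 11]
  [12] addr=0x7f blk=7 s=1: VC-HIT | VC [5, 11]
  [13] addr=0x5c blk=5 s=1: VC-HIT | VC [7, 11]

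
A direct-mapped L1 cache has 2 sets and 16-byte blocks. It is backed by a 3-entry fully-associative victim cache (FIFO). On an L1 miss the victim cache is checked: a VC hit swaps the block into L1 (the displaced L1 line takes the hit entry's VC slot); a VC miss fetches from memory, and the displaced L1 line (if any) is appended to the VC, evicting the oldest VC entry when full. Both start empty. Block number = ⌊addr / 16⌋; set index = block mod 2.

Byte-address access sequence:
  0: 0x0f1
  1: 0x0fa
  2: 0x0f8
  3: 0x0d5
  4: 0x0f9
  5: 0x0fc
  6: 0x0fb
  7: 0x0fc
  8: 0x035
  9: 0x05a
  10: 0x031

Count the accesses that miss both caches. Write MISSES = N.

MISSES = 4

0: 0xf1 (blk 15, set 1) → MISS  vc=[]
1: 0xfa (blk 15, set 1) → L1-HIT  vc=[]
2: 0xf8 (blk 15, set 1) → L1-HIT  vc=[]
3: 0xd5 (blk 13, set 1) → MISS  vc=[15]
4: 0xf9 (blk 15, set 1) → VC-HIT  vc=[13]
5: 0xfc (blk 15, set 1) → L1-HIT  vc=[13]
6: 0xfb (blk 15, set 1) → L1-HIT  vc=[13]
7: 0xfc (blk 15, set 1) → L1-HIT  vc=[13]
8: 0x35 (blk 3, set 1) → MISS  vc=[13, 15]
9: 0x5a (blk 5, set 1) → MISS  vc=[13, 15, 3]
10: 0x31 (blk 3, set 1) → VC-HIT  vc=[13, 15, 5]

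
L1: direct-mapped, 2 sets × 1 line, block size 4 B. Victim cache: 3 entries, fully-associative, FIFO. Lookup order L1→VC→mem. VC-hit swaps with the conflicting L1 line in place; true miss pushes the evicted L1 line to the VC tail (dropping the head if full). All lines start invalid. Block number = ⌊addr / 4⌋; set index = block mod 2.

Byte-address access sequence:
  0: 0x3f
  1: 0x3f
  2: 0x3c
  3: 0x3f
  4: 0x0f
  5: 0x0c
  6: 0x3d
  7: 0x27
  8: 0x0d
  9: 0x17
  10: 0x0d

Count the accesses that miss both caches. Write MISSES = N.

#0 0x3f→b15/s1 MISS; vc=[]
#1 0x3f→b15/s1 L1-HIT; vc=[]
#2 0x3c→b15/s1 L1-HIT; vc=[]
#3 0x3f→b15/s1 L1-HIT; vc=[]
#4 0xf→b3/s1 MISS; vc=[15]
#5 0xc→b3/s1 L1-HIT; vc=[15]
#6 0x3d→b15/s1 VC-HIT; vc=[3]
#7 0x27→b9/s1 MISS; vc=[3,15]
#8 0xd→b3/s1 VC-HIT; vc=[9,15]
#9 0x17→b5/s1 MISS; vc=[9,15,3]
#10 0xd→b3/s1 VC-HIT; vc=[9,15,5]

MISSES = 4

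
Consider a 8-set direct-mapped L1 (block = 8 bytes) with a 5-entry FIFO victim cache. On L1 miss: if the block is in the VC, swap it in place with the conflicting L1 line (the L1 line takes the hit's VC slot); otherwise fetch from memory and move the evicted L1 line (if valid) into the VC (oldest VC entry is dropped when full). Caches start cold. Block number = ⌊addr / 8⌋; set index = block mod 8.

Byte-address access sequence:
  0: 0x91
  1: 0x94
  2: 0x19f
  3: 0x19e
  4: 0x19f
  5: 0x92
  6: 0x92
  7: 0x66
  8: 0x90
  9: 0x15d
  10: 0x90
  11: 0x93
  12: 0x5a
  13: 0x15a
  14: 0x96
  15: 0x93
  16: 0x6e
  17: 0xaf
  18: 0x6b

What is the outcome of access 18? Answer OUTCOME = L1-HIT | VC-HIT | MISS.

#0 0x91→b18/s2 MISS; vc=[]
#1 0x94→b18/s2 L1-HIT; vc=[]
#2 0x19f→b51/s3 MISS; vc=[]
#3 0x19e→b51/s3 L1-HIT; vc=[]
#4 0x19f→b51/s3 L1-HIT; vc=[]
#5 0x92→b18/s2 L1-HIT; vc=[]
#6 0x92→b18/s2 L1-HIT; vc=[]
#7 0x66→b12/s4 MISS; vc=[]
#8 0x90→b18/s2 L1-HIT; vc=[]
#9 0x15d→b43/s3 MISS; vc=[51]
#10 0x90→b18/s2 L1-HIT; vc=[51]
#11 0x93→b18/s2 L1-HIT; vc=[51]
#12 0x5a→b11/s3 MISS; vc=[51,43]
#13 0x15a→b43/s3 VC-HIT; vc=[51,11]
#14 0x96→b18/s2 L1-HIT; vc=[51,11]
#15 0x93→b18/s2 L1-HIT; vc=[51,11]
#16 0x6e→b13/s5 MISS; vc=[51,11]
#17 0xaf→b21/s5 MISS; vc=[51,11,13]
#18 0x6b→b13/s5 VC-HIT; vc=[51,11,21]

OUTCOME = VC-HIT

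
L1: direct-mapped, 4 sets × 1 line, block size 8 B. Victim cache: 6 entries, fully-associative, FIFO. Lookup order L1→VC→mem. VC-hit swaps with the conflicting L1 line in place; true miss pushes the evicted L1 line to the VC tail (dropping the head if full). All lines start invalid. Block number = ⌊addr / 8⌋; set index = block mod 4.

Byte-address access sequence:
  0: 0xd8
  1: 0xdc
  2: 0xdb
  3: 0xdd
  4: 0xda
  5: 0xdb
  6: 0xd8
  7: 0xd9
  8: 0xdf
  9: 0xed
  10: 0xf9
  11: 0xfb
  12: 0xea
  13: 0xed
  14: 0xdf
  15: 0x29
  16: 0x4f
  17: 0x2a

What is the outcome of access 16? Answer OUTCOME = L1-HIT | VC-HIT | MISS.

OUTCOME = MISS

0: 0xd8 (blk 27, set 3) → MISS  vc=[]
1: 0xdc (blk 27, set 3) → L1-HIT  vc=[]
2: 0xdb (blk 27, set 3) → L1-HIT  vc=[]
3: 0xdd (blk 27, set 3) → L1-HIT  vc=[]
4: 0xda (blk 27, set 3) → L1-HIT  vc=[]
5: 0xdb (blk 27, set 3) → L1-HIT  vc=[]
6: 0xd8 (blk 27, set 3) → L1-HIT  vc=[]
7: 0xd9 (blk 27, set 3) → L1-HIT  vc=[]
8: 0xdf (blk 27, set 3) → L1-HIT  vc=[]
9: 0xed (blk 29, set 1) → MISS  vc=[]
10: 0xf9 (blk 31, set 3) → MISS  vc=[27]
11: 0xfb (blk 31, set 3) → L1-HIT  vc=[27]
12: 0xea (blk 29, set 1) → L1-HIT  vc=[27]
13: 0xed (blk 29, set 1) → L1-HIT  vc=[27]
14: 0xdf (blk 27, set 3) → VC-HIT  vc=[31]
15: 0x29 (blk 5, set 1) → MISS  vc=[31, 29]
16: 0x4f (blk 9, set 1) → MISS  vc=[31, 29, 5]
17: 0x2a (blk 5, set 1) → VC-HIT  vc=[31, 29, 9]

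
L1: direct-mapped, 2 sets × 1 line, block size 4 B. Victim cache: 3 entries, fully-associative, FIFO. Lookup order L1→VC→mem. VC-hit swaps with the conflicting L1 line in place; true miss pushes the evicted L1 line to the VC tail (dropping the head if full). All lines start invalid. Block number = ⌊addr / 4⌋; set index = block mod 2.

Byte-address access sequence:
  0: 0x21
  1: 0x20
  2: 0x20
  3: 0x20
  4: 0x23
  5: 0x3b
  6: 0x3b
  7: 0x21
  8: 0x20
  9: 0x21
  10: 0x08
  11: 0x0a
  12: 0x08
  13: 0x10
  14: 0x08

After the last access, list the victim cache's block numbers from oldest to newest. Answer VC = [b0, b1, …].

VC = [14, 8, 4]

#0 0x21→b8/s0 MISS; vc=[]
#1 0x20→b8/s0 L1-HIT; vc=[]
#2 0x20→b8/s0 L1-HIT; vc=[]
#3 0x20→b8/s0 L1-HIT; vc=[]
#4 0x23→b8/s0 L1-HIT; vc=[]
#5 0x3b→b14/s0 MISS; vc=[8]
#6 0x3b→b14/s0 L1-HIT; vc=[8]
#7 0x21→b8/s0 VC-HIT; vc=[14]
#8 0x20→b8/s0 L1-HIT; vc=[14]
#9 0x21→b8/s0 L1-HIT; vc=[14]
#10 0x8→b2/s0 MISS; vc=[14,8]
#11 0xa→b2/s0 L1-HIT; vc=[14,8]
#12 0x8→b2/s0 L1-HIT; vc=[14,8]
#13 0x10→b4/s0 MISS; vc=[14,8,2]
#14 0x8→b2/s0 VC-HIT; vc=[14,8,4]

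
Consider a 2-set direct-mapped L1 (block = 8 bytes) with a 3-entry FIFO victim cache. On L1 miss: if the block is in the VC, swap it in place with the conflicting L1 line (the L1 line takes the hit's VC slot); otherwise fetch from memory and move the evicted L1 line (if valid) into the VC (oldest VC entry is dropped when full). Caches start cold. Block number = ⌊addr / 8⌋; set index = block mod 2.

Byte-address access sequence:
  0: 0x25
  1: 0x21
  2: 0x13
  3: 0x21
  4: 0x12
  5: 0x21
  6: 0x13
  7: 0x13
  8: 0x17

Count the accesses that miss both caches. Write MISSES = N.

0: 0x25 (blk 4, set 0) → MISS  vc=[]
1: 0x21 (blk 4, set 0) → L1-HIT  vc=[]
2: 0x13 (blk 2, set 0) → MISS  vc=[4]
3: 0x21 (blk 4, set 0) → VC-HIT  vc=[2]
4: 0x12 (blk 2, set 0) → VC-HIT  vc=[4]
5: 0x21 (blk 4, set 0) → VC-HIT  vc=[2]
6: 0x13 (blk 2, set 0) → VC-HIT  vc=[4]
7: 0x13 (blk 2, set 0) → L1-HIT  vc=[4]
8: 0x17 (blk 2, set 0) → L1-HIT  vc=[4]

MISSES = 2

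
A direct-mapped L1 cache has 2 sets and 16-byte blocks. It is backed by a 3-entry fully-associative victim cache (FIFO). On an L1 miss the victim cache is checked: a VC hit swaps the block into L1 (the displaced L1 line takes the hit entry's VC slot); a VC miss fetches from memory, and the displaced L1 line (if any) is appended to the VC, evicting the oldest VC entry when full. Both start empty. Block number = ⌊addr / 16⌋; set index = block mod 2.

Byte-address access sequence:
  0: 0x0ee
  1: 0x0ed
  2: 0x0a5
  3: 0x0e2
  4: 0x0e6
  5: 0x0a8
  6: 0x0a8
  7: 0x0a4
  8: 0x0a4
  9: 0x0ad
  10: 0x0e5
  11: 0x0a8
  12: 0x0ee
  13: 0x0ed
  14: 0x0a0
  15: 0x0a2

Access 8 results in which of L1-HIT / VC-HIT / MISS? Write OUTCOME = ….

OUTCOME = L1-HIT

  [0] addr=0xee blk=14 s=0: MISS | VC []
  [1] addr=0xed blk=14 s=0: L1-HIT | VC []
  [2] addr=0xa5 blk=10 s=0: MISS | VC [14]
  [3] addr=0xe2 blk=14 s=0: VC-HIT | VC [10]
  [4] addr=0xe6 blk=14 s=0: L1-HIT | VC [10]
  [5] addr=0xa8 blk=10 s=0: VC-HIT | VC [14]
  [6] addr=0xa8 blk=10 s=0: L1-HIT | VC [14]
  [7] addr=0xa4 blk=10 s=0: L1-HIT | VC [14]
  [8] addr=0xa4 blk=10 s=0: L1-HIT | VC [14]
  [9] addr=0xad blk=10 s=0: L1-HIT | VC [14]
  [10] addr=0xe5 blk=14 s=0: VC-HIT | VC [10]
  [11] addr=0xa8 blk=10 s=0: VC-HIT | VC [14]
  [12] addr=0xee blk=14 s=0: VC-HIT | VC [10]
  [13] addr=0xed blk=14 s=0: L1-HIT | VC [10]
  [14] addr=0xa0 blk=10 s=0: VC-HIT | VC [14]
  [15] addr=0xa2 blk=10 s=0: L1-HIT | VC [14]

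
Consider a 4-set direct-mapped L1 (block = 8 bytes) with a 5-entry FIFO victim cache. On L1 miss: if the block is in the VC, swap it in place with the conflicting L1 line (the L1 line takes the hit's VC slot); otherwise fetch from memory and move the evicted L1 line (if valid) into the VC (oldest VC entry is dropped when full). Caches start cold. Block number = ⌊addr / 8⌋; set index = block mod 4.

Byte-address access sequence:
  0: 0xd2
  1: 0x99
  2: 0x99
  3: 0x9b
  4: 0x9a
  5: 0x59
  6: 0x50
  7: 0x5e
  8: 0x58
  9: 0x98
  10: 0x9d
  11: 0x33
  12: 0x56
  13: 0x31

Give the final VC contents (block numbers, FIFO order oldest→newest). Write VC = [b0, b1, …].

  [0] addr=0xd2 blk=26 s=2: MISS | VC []
  [1] addr=0x99 blk=19 s=3: MISS | VC []
  [2] addr=0x99 blk=19 s=3: L1-HIT | VC []
  [3] addr=0x9b blk=19 s=3: L1-HIT | VC []
  [4] addr=0x9a blk=19 s=3: L1-HIT | VC []
  [5] addr=0x59 blk=11 s=3: MISS | VC [19]
  [6] addr=0x50 blk=10 s=2: MISS | VC [19, 26]
  [7] addr=0x5e blk=11 s=3: L1-HIT | VC [19, 26]
  [8] addr=0x58 blk=11 s=3: L1-HIT | VC [19, 26]
  [9] addr=0x98 blk=19 s=3: VC-HIT | VC [11, 26]
  [10] addr=0x9d blk=19 s=3: L1-HIT | VC [11, 26]
  [11] addr=0x33 blk=6 s=2: MISS | VC [11, 26, 10]
  [12] addr=0x56 blk=10 s=2: VC-HIT | VC [11, 26, 6]
  [13] addr=0x31 blk=6 s=2: VC-HIT | VC [11, 26, 10]

VC = [11, 26, 10]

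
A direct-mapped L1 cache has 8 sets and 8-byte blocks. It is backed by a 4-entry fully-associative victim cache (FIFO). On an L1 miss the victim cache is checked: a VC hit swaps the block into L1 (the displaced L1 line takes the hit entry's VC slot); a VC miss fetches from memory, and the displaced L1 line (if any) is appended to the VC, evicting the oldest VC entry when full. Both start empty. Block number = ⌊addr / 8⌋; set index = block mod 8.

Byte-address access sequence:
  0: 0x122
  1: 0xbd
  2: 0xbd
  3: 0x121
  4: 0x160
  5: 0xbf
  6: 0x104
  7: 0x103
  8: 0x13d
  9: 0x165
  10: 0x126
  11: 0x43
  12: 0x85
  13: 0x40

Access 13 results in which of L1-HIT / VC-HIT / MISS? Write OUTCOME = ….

OUTCOME = VC-HIT

  [0] addr=0x122 blk=36 s=4: MISS | VC []
  [1] addr=0xbd blk=23 s=7: MISS | VC []
  [2] addr=0xbd blk=23 s=7: L1-HIT | VC []
  [3] addr=0x121 blk=36 s=4: L1-HIT | VC []
  [4] addr=0x160 blk=44 s=4: MISS | VC [36]
  [5] addr=0xbf blk=23 s=7: L1-HIT | VC [36]
  [6] addr=0x104 blk=32 s=0: MISS | VC [36]
  [7] addr=0x103 blk=32 s=0: L1-HIT | VC [36]
  [8] addr=0x13d blk=39 s=7: MISS | VC [36, 23]
  [9] addr=0x165 blk=44 s=4: L1-HIT | VC [36, 23]
  [10] addr=0x126 blk=36 s=4: VC-HIT | VC [44, 23]
  [11] addr=0x43 blk=8 s=0: MISS | VC [44, 23, 32]
  [12] addr=0x85 blk=16 s=0: MISS | VC [44, 23, 32, 8]
  [13] addr=0x40 blk=8 s=0: VC-HIT | VC [44, 23, 32, 16]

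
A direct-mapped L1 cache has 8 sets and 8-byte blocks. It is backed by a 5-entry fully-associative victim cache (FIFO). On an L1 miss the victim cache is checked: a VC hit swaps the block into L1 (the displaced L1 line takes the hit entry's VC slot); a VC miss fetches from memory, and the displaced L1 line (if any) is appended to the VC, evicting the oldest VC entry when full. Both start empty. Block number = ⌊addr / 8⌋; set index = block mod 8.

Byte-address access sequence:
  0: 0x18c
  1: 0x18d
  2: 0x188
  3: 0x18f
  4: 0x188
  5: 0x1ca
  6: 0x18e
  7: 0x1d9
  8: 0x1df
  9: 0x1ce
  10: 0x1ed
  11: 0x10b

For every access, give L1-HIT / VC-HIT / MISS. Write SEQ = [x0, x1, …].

SEQ = [MISS, L1-HIT, L1-HIT, L1-HIT, L1-HIT, MISS, VC-HIT, MISS, L1-HIT, VC-HIT, MISS, MISS]

  [0] addr=0x18c blk=49 s=1: MISS | VC []
  [1] addr=0x18d blk=49 s=1: L1-HIT | VC []
  [2] addr=0x188 blk=49 s=1: L1-HIT | VC []
  [3] addr=0x18f blk=49 s=1: L1-HIT | VC []
  [4] addr=0x188 blk=49 s=1: L1-HIT | VC []
  [5] addr=0x1ca blk=57 s=1: MISS | VC [49]
  [6] addr=0x18e blk=49 s=1: VC-HIT | VC [57]
  [7] addr=0x1d9 blk=59 s=3: MISS | VC [57]
  [8] addr=0x1df blk=59 s=3: L1-HIT | VC [57]
  [9] addr=0x1ce blk=57 s=1: VC-HIT | VC [49]
  [10] addr=0x1ed blk=61 s=5: MISS | VC [49]
  [11] addr=0x10b blk=33 s=1: MISS | VC [49, 57]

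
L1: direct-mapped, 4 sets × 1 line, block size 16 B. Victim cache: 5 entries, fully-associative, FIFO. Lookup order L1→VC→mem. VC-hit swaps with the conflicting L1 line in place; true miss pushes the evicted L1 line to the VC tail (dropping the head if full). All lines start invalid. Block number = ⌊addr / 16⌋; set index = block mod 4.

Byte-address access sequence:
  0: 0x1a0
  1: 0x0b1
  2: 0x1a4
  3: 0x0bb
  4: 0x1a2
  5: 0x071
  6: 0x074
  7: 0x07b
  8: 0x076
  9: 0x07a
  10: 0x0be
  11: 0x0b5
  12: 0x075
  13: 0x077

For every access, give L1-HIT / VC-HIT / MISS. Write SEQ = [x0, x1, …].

SEQ = [MISS, MISS, L1-HIT, L1-HIT, L1-HIT, MISS, L1-HIT, L1-HIT, L1-HIT, L1-HIT, VC-HIT, L1-HIT, VC-HIT, L1-HIT]

0: 0x1a0 (blk 26, set 2) → MISS  vc=[]
1: 0xb1 (blk 11, set 3) → MISS  vc=[]
2: 0x1a4 (blk 26, set 2) → L1-HIT  vc=[]
3: 0xbb (blk 11, set 3) → L1-HIT  vc=[]
4: 0x1a2 (blk 26, set 2) → L1-HIT  vc=[]
5: 0x71 (blk 7, set 3) → MISS  vc=[11]
6: 0x74 (blk 7, set 3) → L1-HIT  vc=[11]
7: 0x7b (blk 7, set 3) → L1-HIT  vc=[11]
8: 0x76 (blk 7, set 3) → L1-HIT  vc=[11]
9: 0x7a (blk 7, set 3) → L1-HIT  vc=[11]
10: 0xbe (blk 11, set 3) → VC-HIT  vc=[7]
11: 0xb5 (blk 11, set 3) → L1-HIT  vc=[7]
12: 0x75 (blk 7, set 3) → VC-HIT  vc=[11]
13: 0x77 (blk 7, set 3) → L1-HIT  vc=[11]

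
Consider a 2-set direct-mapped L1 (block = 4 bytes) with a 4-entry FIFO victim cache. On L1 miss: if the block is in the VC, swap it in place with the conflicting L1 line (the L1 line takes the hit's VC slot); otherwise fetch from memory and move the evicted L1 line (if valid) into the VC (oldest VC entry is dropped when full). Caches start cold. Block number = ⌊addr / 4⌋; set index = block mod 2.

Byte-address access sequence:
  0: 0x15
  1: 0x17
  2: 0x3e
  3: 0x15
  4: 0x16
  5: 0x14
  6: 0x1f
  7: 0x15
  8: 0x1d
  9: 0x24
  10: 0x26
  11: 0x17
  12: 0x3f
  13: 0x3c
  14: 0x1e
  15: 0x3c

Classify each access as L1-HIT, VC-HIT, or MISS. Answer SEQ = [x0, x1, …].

SEQ = [MISS, L1-HIT, MISS, VC-HIT, L1-HIT, L1-HIT, MISS, VC-HIT, VC-HIT, MISS, L1-HIT, VC-HIT, VC-HIT, L1-HIT, VC-HIT, VC-HIT]

  [0] addr=0x15 blk=5 s=1: MISS | VC []
  [1] addr=0x17 blk=5 s=1: L1-HIT | VC []
  [2] addr=0x3e blk=15 s=1: MISS | VC [5]
  [3] addr=0x15 blk=5 s=1: VC-HIT | VC [15]
  [4] addr=0x16 blk=5 s=1: L1-HIT | VC [15]
  [5] addr=0x14 blk=5 s=1: L1-HIT | VC [15]
  [6] addr=0x1f blk=7 s=1: MISS | VC [15, 5]
  [7] addr=0x15 blk=5 s=1: VC-HIT | VC [15, 7]
  [8] addr=0x1d blk=7 s=1: VC-HIT | VC [15, 5]
  [9] addr=0x24 blk=9 s=1: MISS | VC [15, 5, 7]
  [10] addr=0x26 blk=9 s=1: L1-HIT | VC [15, 5, 7]
  [11] addr=0x17 blk=5 s=1: VC-HIT | VC [15, 9, 7]
  [12] addr=0x3f blk=15 s=1: VC-HIT | VC [5, 9, 7]
  [13] addr=0x3c blk=15 s=1: L1-HIT | VC [5, 9, 7]
  [14] addr=0x1e blk=7 s=1: VC-HIT | VC [5, 9, 15]
  [15] addr=0x3c blk=15 s=1: VC-HIT | VC [5, 9, 7]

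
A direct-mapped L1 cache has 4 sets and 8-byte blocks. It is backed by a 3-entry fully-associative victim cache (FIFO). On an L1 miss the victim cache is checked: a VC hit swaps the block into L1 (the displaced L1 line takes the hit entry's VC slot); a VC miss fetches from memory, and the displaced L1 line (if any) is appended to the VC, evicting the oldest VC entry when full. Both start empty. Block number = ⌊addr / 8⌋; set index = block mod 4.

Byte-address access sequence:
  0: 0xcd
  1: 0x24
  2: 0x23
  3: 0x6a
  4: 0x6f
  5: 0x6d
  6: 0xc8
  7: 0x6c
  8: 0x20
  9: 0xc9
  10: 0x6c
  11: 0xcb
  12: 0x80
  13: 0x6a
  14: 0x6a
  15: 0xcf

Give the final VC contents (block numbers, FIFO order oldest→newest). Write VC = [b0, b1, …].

  [0] addr=0xcd blk=25 s=1: MISS | VC []
  [1] addr=0x24 blk=4 s=0: MISS | VC []
  [2] addr=0x23 blk=4 s=0: L1-HIT | VC []
  [3] addr=0x6a blk=13 s=1: MISS | VC [25]
  [4] addr=0x6f blk=13 s=1: L1-HIT | VC [25]
  [5] addr=0x6d blk=13 s=1: L1-HIT | VC [25]
  [6] addr=0xc8 blk=25 s=1: VC-HIT | VC [13]
  [7] addr=0x6c blk=13 s=1: VC-HIT | VC [25]
  [8] addr=0x20 blk=4 s=0: L1-HIT | VC [25]
  [9] addr=0xc9 blk=25 s=1: VC-HIT | VC [13]
  [10] addr=0x6c blk=13 s=1: VC-HIT | VC [25]
  [11] addr=0xcb blk=25 s=1: VC-HIT | VC [13]
  [12] addr=0x80 blk=16 s=0: MISS | VC [13, 4]
  [13] addr=0x6a blk=13 s=1: VC-HIT | VC [25, 4]
  [14] addr=0x6a blk=13 s=1: L1-HIT | VC [25, 4]
  [15] addr=0xcf blk=25 s=1: VC-HIT | VC [13, 4]

VC = [13, 4]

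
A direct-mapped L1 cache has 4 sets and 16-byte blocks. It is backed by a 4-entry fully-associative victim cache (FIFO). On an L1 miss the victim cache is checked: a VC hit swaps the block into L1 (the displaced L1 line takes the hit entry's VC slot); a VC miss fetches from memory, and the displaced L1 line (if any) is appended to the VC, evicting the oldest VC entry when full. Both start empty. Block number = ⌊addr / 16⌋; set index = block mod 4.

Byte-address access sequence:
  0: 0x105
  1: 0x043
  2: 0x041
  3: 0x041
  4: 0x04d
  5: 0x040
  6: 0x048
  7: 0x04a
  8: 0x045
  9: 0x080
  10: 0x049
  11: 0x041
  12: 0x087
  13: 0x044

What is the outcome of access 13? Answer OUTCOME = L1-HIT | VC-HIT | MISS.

OUTCOME = VC-HIT

0: 0x105 (blk 16, set 0) → MISS  vc=[]
1: 0x43 (blk 4, set 0) → MISS  vc=[16]
2: 0x41 (blk 4, set 0) → L1-HIT  vc=[16]
3: 0x41 (blk 4, set 0) → L1-HIT  vc=[16]
4: 0x4d (blk 4, set 0) → L1-HIT  vc=[16]
5: 0x40 (blk 4, set 0) → L1-HIT  vc=[16]
6: 0x48 (blk 4, set 0) → L1-HIT  vc=[16]
7: 0x4a (blk 4, set 0) → L1-HIT  vc=[16]
8: 0x45 (blk 4, set 0) → L1-HIT  vc=[16]
9: 0x80 (blk 8, set 0) → MISS  vc=[16, 4]
10: 0x49 (blk 4, set 0) → VC-HIT  vc=[16, 8]
11: 0x41 (blk 4, set 0) → L1-HIT  vc=[16, 8]
12: 0x87 (blk 8, set 0) → VC-HIT  vc=[16, 4]
13: 0x44 (blk 4, set 0) → VC-HIT  vc=[16, 8]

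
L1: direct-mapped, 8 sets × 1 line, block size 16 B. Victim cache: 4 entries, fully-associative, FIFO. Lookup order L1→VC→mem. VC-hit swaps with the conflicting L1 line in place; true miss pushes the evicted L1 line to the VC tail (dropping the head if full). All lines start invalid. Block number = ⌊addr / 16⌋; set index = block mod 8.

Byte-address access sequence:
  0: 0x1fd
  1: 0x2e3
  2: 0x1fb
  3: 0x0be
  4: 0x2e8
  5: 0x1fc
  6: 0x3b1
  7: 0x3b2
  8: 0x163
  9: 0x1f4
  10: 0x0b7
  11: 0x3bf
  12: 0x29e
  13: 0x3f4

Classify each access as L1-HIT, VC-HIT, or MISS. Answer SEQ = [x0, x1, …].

0: 0x1fd (blk 31, set 7) → MISS  vc=[]
1: 0x2e3 (blk 46, set 6) → MISS  vc=[]
2: 0x1fb (blk 31, set 7) → L1-HIT  vc=[]
3: 0xbe (blk 11, set 3) → MISS  vc=[]
4: 0x2e8 (blk 46, set 6) → L1-HIT  vc=[]
5: 0x1fc (blk 31, set 7) → L1-HIT  vc=[]
6: 0x3b1 (blk 59, set 3) → MISS  vc=[11]
7: 0x3b2 (blk 59, set 3) → L1-HIT  vc=[11]
8: 0x163 (blk 22, set 6) → MISS  vc=[11, 46]
9: 0x1f4 (blk 31, set 7) → L1-HIT  vc=[11, 46]
10: 0xb7 (blk 11, set 3) → VC-HIT  vc=[59, 46]
11: 0x3bf (blk 59, set 3) → VC-HIT  vc=[11, 46]
12: 0x29e (blk 41, set 1) → MISS  vc=[11, 46]
13: 0x3f4 (blk 63, set 7) → MISS  vc=[11, 46, 31]

SEQ = [MISS, MISS, L1-HIT, MISS, L1-HIT, L1-HIT, MISS, L1-HIT, MISS, L1-HIT, VC-HIT, VC-HIT, MISS, MISS]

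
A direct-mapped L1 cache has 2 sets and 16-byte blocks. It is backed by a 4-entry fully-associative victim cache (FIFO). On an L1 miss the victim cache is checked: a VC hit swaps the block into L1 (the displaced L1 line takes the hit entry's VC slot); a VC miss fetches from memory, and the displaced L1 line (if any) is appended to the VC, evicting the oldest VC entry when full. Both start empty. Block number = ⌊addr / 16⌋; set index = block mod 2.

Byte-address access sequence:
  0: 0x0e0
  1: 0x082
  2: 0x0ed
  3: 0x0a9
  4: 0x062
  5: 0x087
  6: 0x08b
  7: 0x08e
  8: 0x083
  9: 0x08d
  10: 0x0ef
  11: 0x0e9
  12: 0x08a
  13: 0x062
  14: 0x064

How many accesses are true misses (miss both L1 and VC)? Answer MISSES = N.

MISSES = 4

  [0] addr=0xe0 blk=14 s=0: MISS | VC []
  [1] addr=0x82 blk=8 s=0: MISS | VC [14]
  [2] addr=0xed blk=14 s=0: VC-HIT | VC [8]
  [3] addr=0xa9 blk=10 s=0: MISS | VC [8, 14]
  [4] addr=0x62 blk=6 s=0: MISS | VC [8, 14, 10]
  [5] addr=0x87 blk=8 s=0: VC-HIT | VC [6, 14, 10]
  [6] addr=0x8b blk=8 s=0: L1-HIT | VC [6, 14, 10]
  [7] addr=0x8e blk=8 s=0: L1-HIT | VC [6, 14, 10]
  [8] addr=0x83 blk=8 s=0: L1-HIT | VC [6, 14, 10]
  [9] addr=0x8d blk=8 s=0: L1-HIT | VC [6, 14, 10]
  [10] addr=0xef blk=14 s=0: VC-HIT | VC [6, 8, 10]
  [11] addr=0xe9 blk=14 s=0: L1-HIT | VC [6, 8, 10]
  [12] addr=0x8a blk=8 s=0: VC-HIT | VC [6, 14, 10]
  [13] addr=0x62 blk=6 s=0: VC-HIT | VC [8, 14, 10]
  [14] addr=0x64 blk=6 s=0: L1-HIT | VC [8, 14, 10]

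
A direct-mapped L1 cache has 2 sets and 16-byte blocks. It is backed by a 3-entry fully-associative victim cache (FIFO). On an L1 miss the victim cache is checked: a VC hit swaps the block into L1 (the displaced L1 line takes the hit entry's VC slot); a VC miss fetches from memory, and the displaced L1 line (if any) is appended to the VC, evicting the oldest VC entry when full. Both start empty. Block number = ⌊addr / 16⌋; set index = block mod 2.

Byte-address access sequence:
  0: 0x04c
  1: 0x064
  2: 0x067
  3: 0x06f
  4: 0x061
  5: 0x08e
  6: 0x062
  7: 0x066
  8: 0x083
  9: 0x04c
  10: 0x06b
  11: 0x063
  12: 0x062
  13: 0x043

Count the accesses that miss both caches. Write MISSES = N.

#0 0x4c→b4/s0 MISS; vc=[]
#1 0x64→b6/s0 MISS; vc=[4]
#2 0x67→b6/s0 L1-HIT; vc=[4]
#3 0x6f→b6/s0 L1-HIT; vc=[4]
#4 0x61→b6/s0 L1-HIT; vc=[4]
#5 0x8e→b8/s0 MISS; vc=[4,6]
#6 0x62→b6/s0 VC-HIT; vc=[4,8]
#7 0x66→b6/s0 L1-HIT; vc=[4,8]
#8 0x83→b8/s0 VC-HIT; vc=[4,6]
#9 0x4c→b4/s0 VC-HIT; vc=[8,6]
#10 0x6b→b6/s0 VC-HIT; vc=[8,4]
#11 0x63→b6/s0 L1-HIT; vc=[8,4]
#12 0x62→b6/s0 L1-HIT; vc=[8,4]
#13 0x43→b4/s0 VC-HIT; vc=[8,6]

MISSES = 3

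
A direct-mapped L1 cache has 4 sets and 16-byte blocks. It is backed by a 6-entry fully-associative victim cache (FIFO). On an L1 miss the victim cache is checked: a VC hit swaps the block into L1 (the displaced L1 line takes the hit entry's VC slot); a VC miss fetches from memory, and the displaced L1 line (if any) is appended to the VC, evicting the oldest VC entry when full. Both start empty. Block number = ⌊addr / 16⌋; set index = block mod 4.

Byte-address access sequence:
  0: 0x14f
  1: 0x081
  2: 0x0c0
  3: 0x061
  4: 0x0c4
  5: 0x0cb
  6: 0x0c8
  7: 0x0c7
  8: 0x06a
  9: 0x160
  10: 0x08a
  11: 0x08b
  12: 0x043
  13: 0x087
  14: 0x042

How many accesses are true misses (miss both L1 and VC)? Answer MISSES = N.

MISSES = 6

  [0] addr=0x14f blk=20 s=0: MISS | VC []
  [1] addr=0x81 blk=8 s=0: MISS | VC [20]
  [2] addr=0xc0 blk=12 s=0: MISS | VC [20, 8]
  [3] addr=0x61 blk=6 s=2: MISS | VC [20, 8]
  [4] addr=0xc4 blk=12 s=0: L1-HIT | VC [20, 8]
  [5] addr=0xcb blk=12 s=0: L1-HIT | VC [20, 8]
  [6] addr=0xc8 blk=12 s=0: L1-HIT | VC [20, 8]
  [7] addr=0xc7 blk=12 s=0: L1-HIT | VC [20, 8]
  [8] addr=0x6a blk=6 s=2: L1-HIT | VC [20, 8]
  [9] addr=0x160 blk=22 s=2: MISS | VC [20, 8, 6]
  [10] addr=0x8a blk=8 s=0: VC-HIT | VC [20, 12, 6]
  [11] addr=0x8b blk=8 s=0: L1-HIT | VC [20, 12, 6]
  [12] addr=0x43 blk=4 s=0: MISS | VC [20, 12, 6, 8]
  [13] addr=0x87 blk=8 s=0: VC-HIT | VC [20, 12, 6, 4]
  [14] addr=0x42 blk=4 s=0: VC-HIT | VC [20, 12, 6, 8]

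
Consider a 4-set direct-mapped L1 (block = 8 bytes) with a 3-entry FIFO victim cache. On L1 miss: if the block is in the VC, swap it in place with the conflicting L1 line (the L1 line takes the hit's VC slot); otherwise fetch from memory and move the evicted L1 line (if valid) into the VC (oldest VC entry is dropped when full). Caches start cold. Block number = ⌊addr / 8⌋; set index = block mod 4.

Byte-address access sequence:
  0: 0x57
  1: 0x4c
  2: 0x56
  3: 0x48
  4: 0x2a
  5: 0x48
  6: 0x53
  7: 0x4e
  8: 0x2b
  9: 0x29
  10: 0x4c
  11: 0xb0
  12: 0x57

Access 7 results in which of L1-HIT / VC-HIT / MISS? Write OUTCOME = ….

OUTCOME = L1-HIT

0: 0x57 (blk 10, set 2) → MISS  vc=[]
1: 0x4c (blk 9, set 1) → MISS  vc=[]
2: 0x56 (blk 10, set 2) → L1-HIT  vc=[]
3: 0x48 (blk 9, set 1) → L1-HIT  vc=[]
4: 0x2a (blk 5, set 1) → MISS  vc=[9]
5: 0x48 (blk 9, set 1) → VC-HIT  vc=[5]
6: 0x53 (blk 10, set 2) → L1-HIT  vc=[5]
7: 0x4e (blk 9, set 1) → L1-HIT  vc=[5]
8: 0x2b (blk 5, set 1) → VC-HIT  vc=[9]
9: 0x29 (blk 5, set 1) → L1-HIT  vc=[9]
10: 0x4c (blk 9, set 1) → VC-HIT  vc=[5]
11: 0xb0 (blk 22, set 2) → MISS  vc=[5, 10]
12: 0x57 (blk 10, set 2) → VC-HIT  vc=[5, 22]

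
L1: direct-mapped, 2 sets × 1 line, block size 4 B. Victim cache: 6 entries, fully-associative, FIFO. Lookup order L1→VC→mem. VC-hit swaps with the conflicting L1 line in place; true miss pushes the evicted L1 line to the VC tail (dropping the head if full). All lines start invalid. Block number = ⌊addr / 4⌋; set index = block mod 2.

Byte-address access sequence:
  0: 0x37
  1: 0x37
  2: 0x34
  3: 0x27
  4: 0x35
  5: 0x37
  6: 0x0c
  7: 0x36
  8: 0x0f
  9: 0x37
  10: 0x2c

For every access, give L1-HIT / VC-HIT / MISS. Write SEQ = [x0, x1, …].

  [0] addr=0x37 blk=13 s=1: MISS | VC []
  [1] addr=0x37 blk=13 s=1: L1-HIT | VC []
  [2] addr=0x34 blk=13 s=1: L1-HIT | VC []
  [3] addr=0x27 blk=9 s=1: MISS | VC [13]
  [4] addr=0x35 blk=13 s=1: VC-HIT | VC [9]
  [5] addr=0x37 blk=13 s=1: L1-HIT | VC [9]
  [6] addr=0xc blk=3 s=1: MISS | VC [9, 13]
  [7] addr=0x36 blk=13 s=1: VC-HIT | VC [9, 3]
  [8] addr=0xf blk=3 s=1: VC-HIT | VC [9, 13]
  [9] addr=0x37 blk=13 s=1: VC-HIT | VC [9, 3]
  [10] addr=0x2c blk=11 s=1: MISS | VC [9, 3, 13]

SEQ = [MISS, L1-HIT, L1-HIT, MISS, VC-HIT, L1-HIT, MISS, VC-HIT, VC-HIT, VC-HIT, MISS]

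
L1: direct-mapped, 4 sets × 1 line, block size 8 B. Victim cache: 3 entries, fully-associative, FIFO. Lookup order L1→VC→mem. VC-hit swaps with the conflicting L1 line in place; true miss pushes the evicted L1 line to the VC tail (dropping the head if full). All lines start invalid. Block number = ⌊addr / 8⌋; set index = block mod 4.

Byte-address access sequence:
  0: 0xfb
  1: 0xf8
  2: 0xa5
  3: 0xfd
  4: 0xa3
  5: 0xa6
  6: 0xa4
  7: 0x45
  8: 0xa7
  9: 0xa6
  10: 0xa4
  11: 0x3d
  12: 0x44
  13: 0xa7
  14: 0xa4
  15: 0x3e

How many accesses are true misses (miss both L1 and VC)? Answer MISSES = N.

MISSES = 4

#0 0xfb→b31/s3 MISS; vc=[]
#1 0xf8→b31/s3 L1-HIT; vc=[]
#2 0xa5→b20/s0 MISS; vc=[]
#3 0xfd→b31/s3 L1-HIT; vc=[]
#4 0xa3→b20/s0 L1-HIT; vc=[]
#5 0xa6→b20/s0 L1-HIT; vc=[]
#6 0xa4→b20/s0 L1-HIT; vc=[]
#7 0x45→b8/s0 MISS; vc=[20]
#8 0xa7→b20/s0 VC-HIT; vc=[8]
#9 0xa6→b20/s0 L1-HIT; vc=[8]
#10 0xa4→b20/s0 L1-HIT; vc=[8]
#11 0x3d→b7/s3 MISS; vc=[8,31]
#12 0x44→b8/s0 VC-HIT; vc=[20,31]
#13 0xa7→b20/s0 VC-HIT; vc=[8,31]
#14 0xa4→b20/s0 L1-HIT; vc=[8,31]
#15 0x3e→b7/s3 L1-HIT; vc=[8,31]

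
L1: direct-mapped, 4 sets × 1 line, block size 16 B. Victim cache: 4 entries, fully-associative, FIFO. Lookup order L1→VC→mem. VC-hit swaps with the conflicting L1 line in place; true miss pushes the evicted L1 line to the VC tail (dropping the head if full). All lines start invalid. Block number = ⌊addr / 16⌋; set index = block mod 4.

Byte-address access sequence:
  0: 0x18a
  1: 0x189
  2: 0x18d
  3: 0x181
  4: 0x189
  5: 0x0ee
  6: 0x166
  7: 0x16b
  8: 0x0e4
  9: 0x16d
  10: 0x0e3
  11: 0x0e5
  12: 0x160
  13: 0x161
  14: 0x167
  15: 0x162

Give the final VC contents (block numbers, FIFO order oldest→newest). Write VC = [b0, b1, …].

VC = [14]

  [0] addr=0x18a blk=24 s=0: MISS | VC []
  [1] addr=0x189 blk=24 s=0: L1-HIT | VC []
  [2] addr=0x18d blk=24 s=0: L1-HIT | VC []
  [3] addr=0x181 blk=24 s=0: L1-HIT | VC []
  [4] addr=0x189 blk=24 s=0: L1-HIT | VC []
  [5] addr=0xee blk=14 s=2: MISS | VC []
  [6] addr=0x166 blk=22 s=2: MISS | VC [14]
  [7] addr=0x16b blk=22 s=2: L1-HIT | VC [14]
  [8] addr=0xe4 blk=14 s=2: VC-HIT | VC [22]
  [9] addr=0x16d blk=22 s=2: VC-HIT | VC [14]
  [10] addr=0xe3 blk=14 s=2: VC-HIT | VC [22]
  [11] addr=0xe5 blk=14 s=2: L1-HIT | VC [22]
  [12] addr=0x160 blk=22 s=2: VC-HIT | VC [14]
  [13] addr=0x161 blk=22 s=2: L1-HIT | VC [14]
  [14] addr=0x167 blk=22 s=2: L1-HIT | VC [14]
  [15] addr=0x162 blk=22 s=2: L1-HIT | VC [14]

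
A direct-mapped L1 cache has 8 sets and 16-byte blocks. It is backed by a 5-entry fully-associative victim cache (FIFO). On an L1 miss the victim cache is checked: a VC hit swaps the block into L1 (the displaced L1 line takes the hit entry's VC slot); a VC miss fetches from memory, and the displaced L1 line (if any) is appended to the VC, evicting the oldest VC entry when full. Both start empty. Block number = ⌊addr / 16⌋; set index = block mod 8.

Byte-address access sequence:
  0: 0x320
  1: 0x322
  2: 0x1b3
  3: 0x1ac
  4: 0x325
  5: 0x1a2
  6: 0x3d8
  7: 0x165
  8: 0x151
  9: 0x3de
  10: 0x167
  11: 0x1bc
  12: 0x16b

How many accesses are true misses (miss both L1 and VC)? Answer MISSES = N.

MISSES = 6

0: 0x320 (blk 50, set 2) → MISS  vc=[]
1: 0x322 (blk 50, set 2) → L1-HIT  vc=[]
2: 0x1b3 (blk 27, set 3) → MISS  vc=[]
3: 0x1ac (blk 26, set 2) → MISS  vc=[50]
4: 0x325 (blk 50, set 2) → VC-HIT  vc=[26]
5: 0x1a2 (blk 26, set 2) → VC-HIT  vc=[50]
6: 0x3d8 (blk 61, set 5) → MISS  vc=[50]
7: 0x165 (blk 22, set 6) → MISS  vc=[50]
8: 0x151 (blk 21, set 5) → MISS  vc=[50, 61]
9: 0x3de (blk 61, set 5) → VC-HIT  vc=[50, 21]
10: 0x167 (blk 22, set 6) → L1-HIT  vc=[50, 21]
11: 0x1bc (blk 27, set 3) → L1-HIT  vc=[50, 21]
12: 0x16b (blk 22, set 6) → L1-HIT  vc=[50, 21]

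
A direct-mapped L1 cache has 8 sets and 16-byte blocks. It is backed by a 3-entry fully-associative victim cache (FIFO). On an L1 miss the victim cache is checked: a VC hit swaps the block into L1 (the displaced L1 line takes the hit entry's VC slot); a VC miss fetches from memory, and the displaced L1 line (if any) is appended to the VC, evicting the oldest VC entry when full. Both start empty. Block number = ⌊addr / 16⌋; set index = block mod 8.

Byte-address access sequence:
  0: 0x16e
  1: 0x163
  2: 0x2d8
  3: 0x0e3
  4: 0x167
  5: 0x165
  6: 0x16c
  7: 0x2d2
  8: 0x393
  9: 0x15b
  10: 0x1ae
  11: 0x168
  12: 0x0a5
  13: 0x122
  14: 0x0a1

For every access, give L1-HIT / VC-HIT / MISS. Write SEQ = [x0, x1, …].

#0 0x16e→b22/s6 MISS; vc=[]
#1 0x163→b22/s6 L1-HIT; vc=[]
#2 0x2d8→b45/s5 MISS; vc=[]
#3 0xe3→b14/s6 MISS; vc=[22]
#4 0x167→b22/s6 VC-HIT; vc=[14]
#5 0x165→b22/s6 L1-HIT; vc=[14]
#6 0x16c→b22/s6 L1-HIT; vc=[14]
#7 0x2d2→b45/s5 L1-HIT; vc=[14]
#8 0x393→b57/s1 MISS; vc=[14]
#9 0x15b→b21/s5 MISS; vc=[14,45]
#10 0x1ae→b26/s2 MISS; vc=[14,45]
#11 0x168→b22/s6 L1-HIT; vc=[14,45]
#12 0xa5→b10/s2 MISS; vc=[14,45,26]
#13 0x122→b18/s2 MISS; vc=[45,26,10]
#14 0xa1→b10/s2 VC-HIT; vc=[45,26,18]

SEQ = [MISS, L1-HIT, MISS, MISS, VC-HIT, L1-HIT, L1-HIT, L1-HIT, MISS, MISS, MISS, L1-HIT, MISS, MISS, VC-HIT]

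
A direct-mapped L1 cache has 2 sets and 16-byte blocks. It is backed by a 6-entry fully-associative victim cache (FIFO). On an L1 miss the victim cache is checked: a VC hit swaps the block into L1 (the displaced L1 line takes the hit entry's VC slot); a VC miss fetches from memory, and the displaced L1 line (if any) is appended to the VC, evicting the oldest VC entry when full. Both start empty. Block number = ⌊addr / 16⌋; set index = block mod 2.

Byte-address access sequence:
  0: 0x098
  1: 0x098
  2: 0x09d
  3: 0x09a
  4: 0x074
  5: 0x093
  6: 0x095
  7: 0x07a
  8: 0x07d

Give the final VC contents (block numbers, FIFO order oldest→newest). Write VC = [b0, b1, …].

  [0] addr=0x98 blk=9 s=1: MISS | VC []
  [1] addr=0x98 blk=9 s=1: L1-HIT | VC []
  [2] addr=0x9d blk=9 s=1: L1-HIT | VC []
  [3] addr=0x9a blk=9 s=1: L1-HIT | VC []
  [4] addr=0x74 blk=7 s=1: MISS | VC [9]
  [5] addr=0x93 blk=9 s=1: VC-HIT | VC [7]
  [6] addr=0x95 blk=9 s=1: L1-HIT | VC [7]
  [7] addr=0x7a blk=7 s=1: VC-HIT | VC [9]
  [8] addr=0x7d blk=7 s=1: L1-HIT | VC [9]

VC = [9]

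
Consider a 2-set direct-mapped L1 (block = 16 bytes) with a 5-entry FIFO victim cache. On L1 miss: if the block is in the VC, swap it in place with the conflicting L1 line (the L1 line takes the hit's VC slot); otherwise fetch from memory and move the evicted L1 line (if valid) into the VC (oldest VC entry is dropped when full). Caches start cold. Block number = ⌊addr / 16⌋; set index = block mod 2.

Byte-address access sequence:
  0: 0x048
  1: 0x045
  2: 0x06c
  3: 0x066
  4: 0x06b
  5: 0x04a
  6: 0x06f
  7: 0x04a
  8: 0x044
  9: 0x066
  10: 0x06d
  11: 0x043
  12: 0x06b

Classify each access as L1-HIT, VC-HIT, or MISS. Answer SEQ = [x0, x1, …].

SEQ = [MISS, L1-HIT, MISS, L1-HIT, L1-HIT, VC-HIT, VC-HIT, VC-HIT, L1-HIT, VC-HIT, L1-HIT, VC-HIT, VC-HIT]

  [0] addr=0x48 blk=4 s=0: MISS | VC []
  [1] addr=0x45 blk=4 s=0: L1-HIT | VC []
  [2] addr=0x6c blk=6 s=0: MISS | VC [4]
  [3] addr=0x66 blk=6 s=0: L1-HIT | VC [4]
  [4] addr=0x6b blk=6 s=0: L1-HIT | VC [4]
  [5] addr=0x4a blk=4 s=0: VC-HIT | VC [6]
  [6] addr=0x6f blk=6 s=0: VC-HIT | VC [4]
  [7] addr=0x4a blk=4 s=0: VC-HIT | VC [6]
  [8] addr=0x44 blk=4 s=0: L1-HIT | VC [6]
  [9] addr=0x66 blk=6 s=0: VC-HIT | VC [4]
  [10] addr=0x6d blk=6 s=0: L1-HIT | VC [4]
  [11] addr=0x43 blk=4 s=0: VC-HIT | VC [6]
  [12] addr=0x6b blk=6 s=0: VC-HIT | VC [4]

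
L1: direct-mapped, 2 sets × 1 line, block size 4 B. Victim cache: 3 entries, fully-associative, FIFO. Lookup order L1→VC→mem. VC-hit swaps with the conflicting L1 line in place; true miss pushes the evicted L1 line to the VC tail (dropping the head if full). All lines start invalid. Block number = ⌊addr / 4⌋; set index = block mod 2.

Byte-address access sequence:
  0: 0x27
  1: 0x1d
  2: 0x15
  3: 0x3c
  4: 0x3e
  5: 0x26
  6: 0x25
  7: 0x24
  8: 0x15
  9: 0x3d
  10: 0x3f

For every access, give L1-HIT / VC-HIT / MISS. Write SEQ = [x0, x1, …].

SEQ = [MISS, MISS, MISS, MISS, L1-HIT, VC-HIT, L1-HIT, L1-HIT, VC-HIT, VC-HIT, L1-HIT]

  [0] addr=0x27 blk=9 s=1: MISS | VC []
  [1] addr=0x1d blk=7 s=1: MISS | VC [9]
  [2] addr=0x15 blk=5 s=1: MISS | VC [9, 7]
  [3] addr=0x3c blk=15 s=1: MISS | VC [9, 7, 5]
  [4] addr=0x3e blk=15 s=1: L1-HIT | VC [9, 7, 5]
  [5] addr=0x26 blk=9 s=1: VC-HIT | VC [15, 7, 5]
  [6] addr=0x25 blk=9 s=1: L1-HIT | VC [15, 7, 5]
  [7] addr=0x24 blk=9 s=1: L1-HIT | VC [15, 7, 5]
  [8] addr=0x15 blk=5 s=1: VC-HIT | VC [15, 7, 9]
  [9] addr=0x3d blk=15 s=1: VC-HIT | VC [5, 7, 9]
  [10] addr=0x3f blk=15 s=1: L1-HIT | VC [5, 7, 9]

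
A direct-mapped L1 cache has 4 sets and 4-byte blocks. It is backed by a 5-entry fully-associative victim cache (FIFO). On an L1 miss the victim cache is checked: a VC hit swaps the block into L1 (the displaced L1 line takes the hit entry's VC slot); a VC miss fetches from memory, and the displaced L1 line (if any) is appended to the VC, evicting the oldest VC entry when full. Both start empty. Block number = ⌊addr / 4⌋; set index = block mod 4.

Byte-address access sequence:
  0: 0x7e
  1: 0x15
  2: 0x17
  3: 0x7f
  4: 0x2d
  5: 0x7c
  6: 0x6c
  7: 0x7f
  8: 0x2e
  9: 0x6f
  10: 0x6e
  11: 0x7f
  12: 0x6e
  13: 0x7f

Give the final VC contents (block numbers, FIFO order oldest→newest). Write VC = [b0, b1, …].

#0 0x7e→b31/s3 MISS; vc=[]
#1 0x15→b5/s1 MISS; vc=[]
#2 0x17→b5/s1 L1-HIT; vc=[]
#3 0x7f→b31/s3 L1-HIT; vc=[]
#4 0x2d→b11/s3 MISS; vc=[31]
#5 0x7c→b31/s3 VC-HIT; vc=[11]
#6 0x6c→b27/s3 MISS; vc=[11,31]
#7 0x7f→b31/s3 VC-HIT; vc=[11,27]
#8 0x2e→b11/s3 VC-HIT; vc=[31,27]
#9 0x6f→b27/s3 VC-HIT; vc=[31,11]
#10 0x6e→b27/s3 L1-HIT; vc=[31,11]
#11 0x7f→b31/s3 VC-HIT; vc=[27,11]
#12 0x6e→b27/s3 VC-HIT; vc=[31,11]
#13 0x7f→b31/s3 VC-HIT; vc=[27,11]

VC = [27, 11]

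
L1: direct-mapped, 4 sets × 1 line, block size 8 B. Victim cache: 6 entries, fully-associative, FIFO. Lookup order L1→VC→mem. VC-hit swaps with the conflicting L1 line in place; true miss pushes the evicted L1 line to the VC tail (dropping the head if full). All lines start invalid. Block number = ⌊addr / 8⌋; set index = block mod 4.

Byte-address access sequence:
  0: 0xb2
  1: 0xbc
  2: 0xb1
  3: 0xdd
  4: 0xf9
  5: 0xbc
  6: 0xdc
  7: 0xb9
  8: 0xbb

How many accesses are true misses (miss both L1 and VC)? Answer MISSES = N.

MISSES = 4

0: 0xb2 (blk 22, set 2) → MISS  vc=[]
1: 0xbc (blk 23, set 3) → MISS  vc=[]
2: 0xb1 (blk 22, set 2) → L1-HIT  vc=[]
3: 0xdd (blk 27, set 3) → MISS  vc=[23]
4: 0xf9 (blk 31, set 3) → MISS  vc=[23, 27]
5: 0xbc (blk 23, set 3) → VC-HIT  vc=[31, 27]
6: 0xdc (blk 27, set 3) → VC-HIT  vc=[31, 23]
7: 0xb9 (blk 23, set 3) → VC-HIT  vc=[31, 27]
8: 0xbb (blk 23, set 3) → L1-HIT  vc=[31, 27]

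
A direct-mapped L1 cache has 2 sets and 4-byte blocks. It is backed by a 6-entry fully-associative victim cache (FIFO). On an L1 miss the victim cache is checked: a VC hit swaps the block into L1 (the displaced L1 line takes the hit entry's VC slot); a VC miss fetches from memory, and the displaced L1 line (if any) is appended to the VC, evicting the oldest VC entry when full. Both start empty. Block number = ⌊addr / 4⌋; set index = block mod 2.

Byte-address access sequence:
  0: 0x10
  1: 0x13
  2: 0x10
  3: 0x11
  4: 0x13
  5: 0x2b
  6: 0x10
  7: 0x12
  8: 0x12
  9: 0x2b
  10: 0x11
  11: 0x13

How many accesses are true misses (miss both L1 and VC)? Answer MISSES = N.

MISSES = 2

  [0] addr=0x10 blk=4 s=0: MISS | VC []
  [1] addr=0x13 blk=4 s=0: L1-HIT | VC []
  [2] addr=0x10 blk=4 s=0: L1-HIT | VC []
  [3] addr=0x11 blk=4 s=0: L1-HIT | VC []
  [4] addr=0x13 blk=4 s=0: L1-HIT | VC []
  [5] addr=0x2b blk=10 s=0: MISS | VC [4]
  [6] addr=0x10 blk=4 s=0: VC-HIT | VC [10]
  [7] addr=0x12 blk=4 s=0: L1-HIT | VC [10]
  [8] addr=0x12 blk=4 s=0: L1-HIT | VC [10]
  [9] addr=0x2b blk=10 s=0: VC-HIT | VC [4]
  [10] addr=0x11 blk=4 s=0: VC-HIT | VC [10]
  [11] addr=0x13 blk=4 s=0: L1-HIT | VC [10]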